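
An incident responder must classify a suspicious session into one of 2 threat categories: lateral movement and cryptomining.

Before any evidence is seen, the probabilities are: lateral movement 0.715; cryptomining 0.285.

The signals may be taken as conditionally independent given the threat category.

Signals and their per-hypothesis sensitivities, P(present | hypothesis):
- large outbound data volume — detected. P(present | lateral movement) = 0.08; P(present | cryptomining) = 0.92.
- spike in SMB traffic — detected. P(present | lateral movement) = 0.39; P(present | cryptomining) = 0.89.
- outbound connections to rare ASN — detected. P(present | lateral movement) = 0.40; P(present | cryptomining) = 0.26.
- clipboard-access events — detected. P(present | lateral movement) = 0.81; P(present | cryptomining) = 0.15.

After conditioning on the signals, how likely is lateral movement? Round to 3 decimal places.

0.443

Multiply each prior by the joint likelihood of the signal pattern:
  lateral movement: 0.715 × 0.08 × 0.39 × 0.40 × 0.81 = 0.0072278
  cryptomining: 0.285 × 0.92 × 0.89 × 0.26 × 0.15 = 0.009101
Marginal likelihood of the evidence = 0.016329.
P(lateral movement | evidence) = 0.0072278 / 0.016329 ≈ 0.443.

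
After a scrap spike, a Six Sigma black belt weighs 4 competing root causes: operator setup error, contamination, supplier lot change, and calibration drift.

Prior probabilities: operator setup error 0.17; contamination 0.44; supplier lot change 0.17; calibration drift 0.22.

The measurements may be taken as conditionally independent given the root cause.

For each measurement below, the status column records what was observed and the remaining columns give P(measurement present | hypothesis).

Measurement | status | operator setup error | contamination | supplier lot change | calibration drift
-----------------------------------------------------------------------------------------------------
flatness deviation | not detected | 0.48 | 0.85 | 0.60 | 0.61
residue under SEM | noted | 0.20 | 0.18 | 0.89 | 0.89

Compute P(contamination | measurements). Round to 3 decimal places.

0.071

By Bayes' rule with conditional independence, the unnormalized weight for each hypothesis is prior × ∏ likelihoods (using 1 − P(present | H) for each absent measurement):
  operator setup error: 0.17 × (1 − 0.48) × 0.20 = 0.01768
  contamination: 0.44 × (1 − 0.85) × 0.18 = 0.01188
  supplier lot change: 0.17 × (1 − 0.60) × 0.89 = 0.06052
  calibration drift: 0.22 × (1 − 0.61) × 0.89 = 0.076362
Marginal likelihood of the evidence = 0.16644.
P(contamination | evidence) = 0.01188 / 0.16644 ≈ 0.071.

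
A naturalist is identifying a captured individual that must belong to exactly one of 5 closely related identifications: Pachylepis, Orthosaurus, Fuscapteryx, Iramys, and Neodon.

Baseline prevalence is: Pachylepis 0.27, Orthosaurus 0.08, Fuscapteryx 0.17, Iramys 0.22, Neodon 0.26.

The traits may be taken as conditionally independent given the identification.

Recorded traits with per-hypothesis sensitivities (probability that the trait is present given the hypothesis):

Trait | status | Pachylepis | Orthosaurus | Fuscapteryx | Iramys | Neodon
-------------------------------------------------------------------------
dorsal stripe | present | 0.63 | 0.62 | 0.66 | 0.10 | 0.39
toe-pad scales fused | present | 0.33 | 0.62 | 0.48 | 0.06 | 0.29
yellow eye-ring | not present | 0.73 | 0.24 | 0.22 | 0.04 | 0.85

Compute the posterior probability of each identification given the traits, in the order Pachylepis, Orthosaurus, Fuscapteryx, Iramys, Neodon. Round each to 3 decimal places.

Multiply each prior by the joint likelihood of the trait pattern (using 1 − P(present | H) for each absent trait):
  Pachylepis: 0.27 × 0.63 × 0.33 × (1 − 0.73) = 0.015156
  Orthosaurus: 0.08 × 0.62 × 0.62 × (1 − 0.24) = 0.023372
  Fuscapteryx: 0.17 × 0.66 × 0.48 × (1 − 0.22) = 0.042008
  Iramys: 0.22 × 0.10 × 0.06 × (1 − 0.04) = 0.0012672
  Neodon: 0.26 × 0.39 × 0.29 × (1 − 0.85) = 0.0044109
The unnormalized weights sum to 0.086213.
P(Pachylepis | evidence) = 0.015156 / 0.086213 ≈ 0.176
P(Orthosaurus | evidence) = 0.023372 / 0.086213 ≈ 0.271
P(Fuscapteryx | evidence) = 0.042008 / 0.086213 ≈ 0.487
P(Iramys | evidence) = 0.0012672 / 0.086213 ≈ 0.015
P(Neodon | evidence) = 0.0044109 / 0.086213 ≈ 0.051

0.176, 0.271, 0.487, 0.015, 0.051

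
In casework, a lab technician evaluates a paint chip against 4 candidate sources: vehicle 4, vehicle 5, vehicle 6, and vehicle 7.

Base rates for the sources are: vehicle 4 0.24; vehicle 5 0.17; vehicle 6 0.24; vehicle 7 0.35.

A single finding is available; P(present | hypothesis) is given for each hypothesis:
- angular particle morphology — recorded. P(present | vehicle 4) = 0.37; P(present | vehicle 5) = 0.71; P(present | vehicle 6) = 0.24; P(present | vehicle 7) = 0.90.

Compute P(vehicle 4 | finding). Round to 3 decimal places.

0.153

Multiply each prior by the likelihood of the finding:
  vehicle 4: 0.24 × 0.37 = 0.0888
  vehicle 5: 0.17 × 0.71 = 0.1207
  vehicle 6: 0.24 × 0.24 = 0.0576
  vehicle 7: 0.35 × 0.90 = 0.315
Marginal likelihood of the evidence = 0.5821.
P(vehicle 4 | evidence) = 0.0888 / 0.5821 ≈ 0.153.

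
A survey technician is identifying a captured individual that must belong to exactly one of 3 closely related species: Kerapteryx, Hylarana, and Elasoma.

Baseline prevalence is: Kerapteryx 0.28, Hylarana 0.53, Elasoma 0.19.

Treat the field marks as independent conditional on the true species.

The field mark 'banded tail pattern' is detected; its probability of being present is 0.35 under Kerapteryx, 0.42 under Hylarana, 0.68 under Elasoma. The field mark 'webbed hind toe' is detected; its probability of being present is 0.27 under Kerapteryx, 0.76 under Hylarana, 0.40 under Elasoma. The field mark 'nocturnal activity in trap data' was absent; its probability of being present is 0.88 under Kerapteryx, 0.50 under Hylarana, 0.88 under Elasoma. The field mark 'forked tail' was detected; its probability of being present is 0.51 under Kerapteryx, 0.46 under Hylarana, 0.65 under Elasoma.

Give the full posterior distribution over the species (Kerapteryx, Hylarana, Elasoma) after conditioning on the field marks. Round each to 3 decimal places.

0.036, 0.873, 0.090

By Bayes' rule with conditional independence, the unnormalized weight for each hypothesis is prior × ∏ likelihoods (using 1 − P(present | H) for each absent field mark):
  Kerapteryx: 0.28 × 0.35 × 0.27 × (1 − 0.88) × 0.51 = 0.0016194
  Hylarana: 0.53 × 0.42 × 0.76 × (1 − 0.50) × 0.46 = 0.03891
  Elasoma: 0.19 × 0.68 × 0.40 × (1 − 0.88) × 0.65 = 0.004031
Normalizing constant Z = 0.0016194 + 0.03891 + 0.004031 = 0.044561.
P(Kerapteryx | evidence) = 0.0016194 / 0.044561 ≈ 0.036
P(Hylarana | evidence) = 0.03891 / 0.044561 ≈ 0.873
P(Elasoma | evidence) = 0.004031 / 0.044561 ≈ 0.090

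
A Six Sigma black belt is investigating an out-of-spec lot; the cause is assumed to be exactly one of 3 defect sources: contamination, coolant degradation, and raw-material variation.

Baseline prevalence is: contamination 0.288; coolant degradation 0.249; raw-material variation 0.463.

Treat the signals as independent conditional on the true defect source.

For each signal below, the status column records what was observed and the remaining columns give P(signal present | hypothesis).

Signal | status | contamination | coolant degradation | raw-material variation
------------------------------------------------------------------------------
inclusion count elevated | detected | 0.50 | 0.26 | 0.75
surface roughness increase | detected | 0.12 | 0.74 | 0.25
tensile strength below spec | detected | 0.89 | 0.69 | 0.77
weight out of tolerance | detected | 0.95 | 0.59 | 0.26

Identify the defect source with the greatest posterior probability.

coolant degradation

For each hypothesis, the unnormalized posterior weight is prior × product of the signal likelihoods:
  contamination: 0.288 × 0.50 × 0.12 × 0.89 × 0.95 = 0.01461
  coolant degradation: 0.249 × 0.26 × 0.74 × 0.69 × 0.59 = 0.019503
  raw-material variation: 0.463 × 0.75 × 0.25 × 0.77 × 0.26 = 0.01738
Normalizing constant Z = 0.01461 + 0.019503 + 0.01738 = 0.051493.
P(contamination | evidence) ≈ 0.01461 / 0.051493 ≈ 0.284
P(coolant degradation | evidence) ≈ 0.019503 / 0.051493 ≈ 0.379
P(raw-material variation | evidence) ≈ 0.01738 / 0.051493 ≈ 0.338
The largest is 0.379, so coolant degradation is most probable.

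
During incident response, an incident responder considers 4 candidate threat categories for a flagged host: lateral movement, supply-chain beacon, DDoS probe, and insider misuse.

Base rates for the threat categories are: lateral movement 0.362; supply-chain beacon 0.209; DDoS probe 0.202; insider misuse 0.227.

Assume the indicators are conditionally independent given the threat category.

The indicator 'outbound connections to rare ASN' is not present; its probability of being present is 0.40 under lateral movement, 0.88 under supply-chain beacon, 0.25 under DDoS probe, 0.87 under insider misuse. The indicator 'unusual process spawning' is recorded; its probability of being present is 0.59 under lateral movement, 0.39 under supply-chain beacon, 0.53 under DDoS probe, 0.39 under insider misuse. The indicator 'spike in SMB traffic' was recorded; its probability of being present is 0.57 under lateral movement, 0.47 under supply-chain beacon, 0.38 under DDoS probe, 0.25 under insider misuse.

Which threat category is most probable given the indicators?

Multiply each prior by the joint likelihood of the indicator pattern (using 1 − P(present | H) for each absent indicator):
  lateral movement: 0.362 × (1 − 0.40) × 0.59 × 0.57 = 0.073044
  supply-chain beacon: 0.209 × (1 − 0.88) × 0.39 × 0.47 = 0.0045972
  DDoS probe: 0.202 × (1 − 0.25) × 0.53 × 0.38 = 0.030512
  insider misuse: 0.227 × (1 − 0.87) × 0.39 × 0.25 = 0.0028772
The unnormalized weights sum to 0.11103.
P(lateral movement | evidence) ≈ 0.073044 / 0.11103 ≈ 0.658
P(supply-chain beacon | evidence) ≈ 0.0045972 / 0.11103 ≈ 0.041
P(DDoS probe | evidence) ≈ 0.030512 / 0.11103 ≈ 0.275
P(insider misuse | evidence) ≈ 0.0028772 / 0.11103 ≈ 0.026
The largest is 0.658, so lateral movement is most probable.

lateral movement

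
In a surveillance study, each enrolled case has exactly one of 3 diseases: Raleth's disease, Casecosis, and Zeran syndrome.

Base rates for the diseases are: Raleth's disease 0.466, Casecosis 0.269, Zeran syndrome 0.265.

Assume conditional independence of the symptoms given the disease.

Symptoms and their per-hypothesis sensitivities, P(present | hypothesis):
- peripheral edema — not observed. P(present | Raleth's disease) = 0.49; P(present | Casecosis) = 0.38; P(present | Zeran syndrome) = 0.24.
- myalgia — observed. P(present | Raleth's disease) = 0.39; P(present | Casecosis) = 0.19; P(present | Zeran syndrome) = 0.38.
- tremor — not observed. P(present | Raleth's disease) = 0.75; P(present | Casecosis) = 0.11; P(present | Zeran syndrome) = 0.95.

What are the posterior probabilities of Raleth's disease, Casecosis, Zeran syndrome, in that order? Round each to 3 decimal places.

By Bayes' rule with conditional independence, the unnormalized weight for each hypothesis is prior × ∏ likelihoods (using 1 − P(present | H) for each absent symptom):
  Raleth's disease: 0.466 × (1 − 0.49) × 0.39 × (1 − 0.75) = 0.023172
  Casecosis: 0.269 × (1 − 0.38) × 0.19 × (1 − 0.11) = 0.028202
  Zeran syndrome: 0.265 × (1 − 0.24) × 0.38 × (1 − 0.95) = 0.0038266
The unnormalized weights sum to 0.055201.
P(Raleth's disease | evidence) = 0.023172 / 0.055201 ≈ 0.420
P(Casecosis | evidence) = 0.028202 / 0.055201 ≈ 0.511
P(Zeran syndrome | evidence) = 0.0038266 / 0.055201 ≈ 0.069

0.420, 0.511, 0.069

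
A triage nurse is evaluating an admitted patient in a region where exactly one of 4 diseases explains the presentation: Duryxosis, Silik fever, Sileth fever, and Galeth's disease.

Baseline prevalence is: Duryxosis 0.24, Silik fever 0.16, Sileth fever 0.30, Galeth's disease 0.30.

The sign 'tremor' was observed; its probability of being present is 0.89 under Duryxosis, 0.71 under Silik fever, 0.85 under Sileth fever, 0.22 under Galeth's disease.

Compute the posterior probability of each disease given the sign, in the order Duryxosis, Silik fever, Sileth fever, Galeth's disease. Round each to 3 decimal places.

0.330, 0.175, 0.393, 0.102

By Bayes' rule, the unnormalized weight for each hypothesis is prior × likelihood:
  Duryxosis: 0.24 × 0.89 = 0.2136
  Silik fever: 0.16 × 0.71 = 0.1136
  Sileth fever: 0.30 × 0.85 = 0.255
  Galeth's disease: 0.30 × 0.22 = 0.066
Marginal likelihood of the evidence = 0.6482.
P(Duryxosis | evidence) = 0.2136 / 0.6482 ≈ 0.330
P(Silik fever | evidence) = 0.1136 / 0.6482 ≈ 0.175
P(Sileth fever | evidence) = 0.255 / 0.6482 ≈ 0.393
P(Galeth's disease | evidence) = 0.066 / 0.6482 ≈ 0.102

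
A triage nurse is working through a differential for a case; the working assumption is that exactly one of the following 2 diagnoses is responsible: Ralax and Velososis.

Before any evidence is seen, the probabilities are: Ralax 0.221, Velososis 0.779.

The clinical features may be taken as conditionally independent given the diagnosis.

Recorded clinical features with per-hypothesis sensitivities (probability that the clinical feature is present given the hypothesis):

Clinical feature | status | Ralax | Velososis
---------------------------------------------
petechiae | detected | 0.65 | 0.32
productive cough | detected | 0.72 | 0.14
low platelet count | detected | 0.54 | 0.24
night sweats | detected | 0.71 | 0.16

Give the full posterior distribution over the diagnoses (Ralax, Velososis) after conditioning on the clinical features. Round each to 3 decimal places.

Multiply each prior by the joint likelihood of the clinical feature pattern:
  Ralax: 0.221 × 0.65 × 0.72 × 0.54 × 0.71 = 0.039654
  Velososis: 0.779 × 0.32 × 0.14 × 0.24 × 0.16 = 0.0013401
Normalizing constant Z = 0.039654 + 0.0013401 = 0.040994.
P(Ralax | evidence) = 0.039654 / 0.040994 ≈ 0.967
P(Velososis | evidence) = 0.0013401 / 0.040994 ≈ 0.033

0.967, 0.033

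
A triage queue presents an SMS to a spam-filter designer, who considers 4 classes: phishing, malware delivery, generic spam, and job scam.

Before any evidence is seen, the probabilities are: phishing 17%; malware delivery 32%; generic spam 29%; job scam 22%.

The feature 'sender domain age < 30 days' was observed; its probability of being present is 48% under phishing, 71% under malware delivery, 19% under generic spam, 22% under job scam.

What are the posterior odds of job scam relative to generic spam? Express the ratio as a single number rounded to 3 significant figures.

Unnormalized posterior weight (prior times the feature likelihood) for each of the two hypotheses:
  job scam: 0.22 × 0.22 = 0.0484
  generic spam: 0.29 × 0.19 = 0.0551
Posterior odds = 0.0484 / 0.0551 ≈ 0.878.

0.878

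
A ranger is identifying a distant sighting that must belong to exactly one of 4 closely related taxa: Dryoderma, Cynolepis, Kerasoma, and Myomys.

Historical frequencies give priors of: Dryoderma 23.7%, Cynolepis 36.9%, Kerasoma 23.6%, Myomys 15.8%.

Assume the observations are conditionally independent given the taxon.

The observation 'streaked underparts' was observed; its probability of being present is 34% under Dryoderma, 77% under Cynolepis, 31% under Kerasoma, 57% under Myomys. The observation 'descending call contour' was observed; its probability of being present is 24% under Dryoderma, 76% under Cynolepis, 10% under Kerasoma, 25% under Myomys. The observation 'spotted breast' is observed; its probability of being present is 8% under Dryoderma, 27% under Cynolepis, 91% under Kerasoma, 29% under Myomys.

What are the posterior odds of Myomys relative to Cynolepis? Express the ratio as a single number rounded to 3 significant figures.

0.112

Unnormalized posterior weight (prior times the observation likelihoods) for each of the two hypotheses:
  Myomys: 0.158 × 0.57 × 0.25 × 0.29 = 0.0065293
  Cynolepis: 0.369 × 0.77 × 0.76 × 0.27 = 0.058303
Posterior odds = 0.0065293 / 0.058303 ≈ 0.112.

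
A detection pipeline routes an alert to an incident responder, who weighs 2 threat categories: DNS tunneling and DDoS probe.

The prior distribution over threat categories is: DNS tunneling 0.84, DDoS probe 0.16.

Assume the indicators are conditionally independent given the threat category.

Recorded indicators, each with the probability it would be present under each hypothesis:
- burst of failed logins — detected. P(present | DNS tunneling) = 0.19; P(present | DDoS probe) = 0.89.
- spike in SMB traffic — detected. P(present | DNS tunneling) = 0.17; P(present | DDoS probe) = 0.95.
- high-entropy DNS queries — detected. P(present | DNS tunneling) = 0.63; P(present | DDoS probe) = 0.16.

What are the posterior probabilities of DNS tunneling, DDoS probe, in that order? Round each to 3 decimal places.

By Bayes' rule with conditional independence, the unnormalized weight for each hypothesis is prior × ∏ likelihoods:
  DNS tunneling: 0.84 × 0.19 × 0.17 × 0.63 = 0.017093
  DDoS probe: 0.16 × 0.89 × 0.95 × 0.16 = 0.021645
Normalizing constant Z = 0.017093 + 0.021645 = 0.038738.
P(DNS tunneling | evidence) = 0.017093 / 0.038738 ≈ 0.441
P(DDoS probe | evidence) = 0.021645 / 0.038738 ≈ 0.559

0.441, 0.559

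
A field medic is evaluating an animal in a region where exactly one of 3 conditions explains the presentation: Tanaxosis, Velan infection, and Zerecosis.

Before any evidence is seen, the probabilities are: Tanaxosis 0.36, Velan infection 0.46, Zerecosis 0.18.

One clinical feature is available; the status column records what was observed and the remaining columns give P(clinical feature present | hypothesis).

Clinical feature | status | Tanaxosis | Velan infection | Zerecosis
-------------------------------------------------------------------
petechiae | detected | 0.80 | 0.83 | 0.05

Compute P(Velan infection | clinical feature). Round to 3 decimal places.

0.562

For each hypothesis, the unnormalized posterior weight is prior × likelihood:
  Tanaxosis: 0.36 × 0.80 = 0.288
  Velan infection: 0.46 × 0.83 = 0.3818
  Zerecosis: 0.18 × 0.05 = 0.009
The unnormalized weights sum to 0.6788.
P(Velan infection | evidence) = 0.3818 / 0.6788 ≈ 0.562.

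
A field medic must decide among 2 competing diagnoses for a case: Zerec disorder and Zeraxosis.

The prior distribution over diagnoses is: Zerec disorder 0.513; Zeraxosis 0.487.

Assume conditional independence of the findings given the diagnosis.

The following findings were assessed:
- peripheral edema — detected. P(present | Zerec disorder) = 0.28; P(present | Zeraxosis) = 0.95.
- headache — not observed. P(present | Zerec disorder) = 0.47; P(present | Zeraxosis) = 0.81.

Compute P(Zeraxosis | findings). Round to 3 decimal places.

Multiply each prior by the joint likelihood of the evidence pattern (using 1 − P(present | H) for each absent finding):
  Zerec disorder: 0.513 × 0.28 × (1 − 0.47) = 0.076129
  Zeraxosis: 0.487 × 0.95 × (1 − 0.81) = 0.087903
The unnormalized weights sum to 0.16403.
P(Zeraxosis | evidence) = 0.087903 / 0.16403 ≈ 0.536.

0.536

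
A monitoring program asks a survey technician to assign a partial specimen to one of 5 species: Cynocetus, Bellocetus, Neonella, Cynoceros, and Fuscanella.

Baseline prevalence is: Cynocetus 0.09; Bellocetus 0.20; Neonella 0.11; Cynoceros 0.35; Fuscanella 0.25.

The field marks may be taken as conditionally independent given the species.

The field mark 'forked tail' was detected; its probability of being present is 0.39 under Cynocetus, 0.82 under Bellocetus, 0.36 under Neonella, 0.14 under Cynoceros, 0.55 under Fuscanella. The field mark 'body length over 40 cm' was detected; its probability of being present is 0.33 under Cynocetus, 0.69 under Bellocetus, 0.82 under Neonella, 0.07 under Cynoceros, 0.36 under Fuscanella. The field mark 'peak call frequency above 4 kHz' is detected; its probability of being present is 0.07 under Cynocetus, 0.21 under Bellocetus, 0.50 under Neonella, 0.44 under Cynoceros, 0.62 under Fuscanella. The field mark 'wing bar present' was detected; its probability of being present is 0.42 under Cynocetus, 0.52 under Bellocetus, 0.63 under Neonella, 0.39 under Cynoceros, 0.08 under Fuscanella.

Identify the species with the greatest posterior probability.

Multiply each prior by the joint likelihood of the field mark pattern:
  Cynocetus: 0.09 × 0.39 × 0.33 × 0.07 × 0.42 = 0.00034054
  Bellocetus: 0.20 × 0.82 × 0.69 × 0.21 × 0.52 = 0.012357
  Neonella: 0.11 × 0.36 × 0.82 × 0.50 × 0.63 = 0.010229
  Cynoceros: 0.35 × 0.14 × 0.07 × 0.44 × 0.39 = 0.00058859
  Fuscanella: 0.25 × 0.55 × 0.36 × 0.62 × 0.08 = 0.0024552
Normalizing constant Z = 0.00034054 + 0.012357 + 0.010229 + 0.00058859 + 0.0024552 = 0.02597.
P(Cynocetus | evidence) ≈ 0.00034054 / 0.02597 ≈ 0.013
P(Bellocetus | evidence) ≈ 0.012357 / 0.02597 ≈ 0.476
P(Neonella | evidence) ≈ 0.010229 / 0.02597 ≈ 0.394
P(Cynoceros | evidence) ≈ 0.00058859 / 0.02597 ≈ 0.023
P(Fuscanella | evidence) ≈ 0.0024552 / 0.02597 ≈ 0.095
The largest is 0.476, so Bellocetus is most probable.

Bellocetus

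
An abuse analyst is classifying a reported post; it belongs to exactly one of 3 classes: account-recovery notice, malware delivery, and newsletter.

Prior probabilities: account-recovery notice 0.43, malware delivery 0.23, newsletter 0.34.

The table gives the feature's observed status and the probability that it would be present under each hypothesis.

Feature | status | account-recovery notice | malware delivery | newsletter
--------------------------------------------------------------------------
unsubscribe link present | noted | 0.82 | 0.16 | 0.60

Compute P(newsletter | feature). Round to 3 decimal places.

0.344

For each hypothesis, the unnormalized posterior weight is prior × likelihood:
  account-recovery notice: 0.43 × 0.82 = 0.3526
  malware delivery: 0.23 × 0.16 = 0.0368
  newsletter: 0.34 × 0.60 = 0.204
Normalizing constant Z = 0.3526 + 0.0368 + 0.204 = 0.5934.
P(newsletter | evidence) = 0.204 / 0.5934 ≈ 0.344.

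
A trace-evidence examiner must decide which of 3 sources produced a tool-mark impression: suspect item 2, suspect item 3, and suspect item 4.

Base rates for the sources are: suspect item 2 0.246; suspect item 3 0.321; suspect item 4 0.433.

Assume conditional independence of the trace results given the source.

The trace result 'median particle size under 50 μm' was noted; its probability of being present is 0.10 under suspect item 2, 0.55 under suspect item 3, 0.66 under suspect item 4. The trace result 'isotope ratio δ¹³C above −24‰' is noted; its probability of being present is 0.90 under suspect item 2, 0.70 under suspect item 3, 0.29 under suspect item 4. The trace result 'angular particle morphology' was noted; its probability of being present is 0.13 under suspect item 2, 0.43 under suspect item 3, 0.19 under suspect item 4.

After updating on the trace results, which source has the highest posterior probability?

By Bayes' rule with conditional independence, the unnormalized weight for each hypothesis is prior × ∏ likelihoods:
  suspect item 2: 0.246 × 0.10 × 0.90 × 0.13 = 0.0028782
  suspect item 3: 0.321 × 0.55 × 0.70 × 0.43 = 0.053142
  suspect item 4: 0.433 × 0.66 × 0.29 × 0.19 = 0.015746
Marginal likelihood of the evidence = 0.071766.
P(suspect item 2 | evidence) ≈ 0.0028782 / 0.071766 ≈ 0.040
P(suspect item 3 | evidence) ≈ 0.053142 / 0.071766 ≈ 0.740
P(suspect item 4 | evidence) ≈ 0.015746 / 0.071766 ≈ 0.219
The largest is 0.740, so suspect item 3 is most probable.

suspect item 3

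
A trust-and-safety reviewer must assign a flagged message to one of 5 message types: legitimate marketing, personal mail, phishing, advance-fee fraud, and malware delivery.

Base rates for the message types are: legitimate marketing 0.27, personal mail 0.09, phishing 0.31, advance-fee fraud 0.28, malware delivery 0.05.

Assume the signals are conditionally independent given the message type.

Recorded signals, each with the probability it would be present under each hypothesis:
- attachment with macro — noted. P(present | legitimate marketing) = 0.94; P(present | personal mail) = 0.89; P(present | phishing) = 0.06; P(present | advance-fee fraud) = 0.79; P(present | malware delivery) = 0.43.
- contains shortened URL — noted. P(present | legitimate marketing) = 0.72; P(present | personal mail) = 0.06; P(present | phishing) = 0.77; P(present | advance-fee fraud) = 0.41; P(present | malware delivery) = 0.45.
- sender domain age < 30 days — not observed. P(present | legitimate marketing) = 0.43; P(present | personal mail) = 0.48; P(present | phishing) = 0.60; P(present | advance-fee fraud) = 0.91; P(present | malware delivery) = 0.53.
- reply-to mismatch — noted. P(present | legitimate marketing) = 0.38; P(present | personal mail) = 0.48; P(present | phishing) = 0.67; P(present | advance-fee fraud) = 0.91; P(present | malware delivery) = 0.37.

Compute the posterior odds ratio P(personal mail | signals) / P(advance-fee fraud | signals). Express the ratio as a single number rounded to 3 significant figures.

0.162

Unnormalized posterior weight (prior times the signal likelihoods) for each of the two hypotheses (using 1 − P(present | H) for each absent signal):
  personal mail: 0.09 × 0.89 × 0.06 × (1 − 0.48) × 0.48 = 0.0011996
  advance-fee fraud: 0.28 × 0.79 × 0.41 × (1 − 0.91) × 0.91 = 0.0074277
Odds(personal mail : advance-fee fraud) = 0.0011996 / 0.0074277 ≈ 0.162.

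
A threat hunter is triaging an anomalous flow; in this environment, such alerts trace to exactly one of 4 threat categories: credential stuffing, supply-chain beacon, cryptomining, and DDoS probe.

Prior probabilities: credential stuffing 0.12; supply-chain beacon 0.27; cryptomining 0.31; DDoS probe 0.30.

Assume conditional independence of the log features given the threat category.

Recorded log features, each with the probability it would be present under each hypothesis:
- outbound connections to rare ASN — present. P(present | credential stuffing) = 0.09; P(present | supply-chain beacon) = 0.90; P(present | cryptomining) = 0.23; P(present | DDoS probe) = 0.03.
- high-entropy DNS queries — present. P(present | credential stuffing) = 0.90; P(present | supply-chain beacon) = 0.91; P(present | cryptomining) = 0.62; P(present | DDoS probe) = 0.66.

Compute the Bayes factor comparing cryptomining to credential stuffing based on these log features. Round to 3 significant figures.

Take the product of per-log feature likelihoods under each hypothesis, then divide.
  cryptomining: 0.23 × 0.62 = 0.1426
  credential stuffing: 0.09 × 0.90 = 0.081
Bayes factor = 0.1426 / 0.081 ≈ 1.76

1.76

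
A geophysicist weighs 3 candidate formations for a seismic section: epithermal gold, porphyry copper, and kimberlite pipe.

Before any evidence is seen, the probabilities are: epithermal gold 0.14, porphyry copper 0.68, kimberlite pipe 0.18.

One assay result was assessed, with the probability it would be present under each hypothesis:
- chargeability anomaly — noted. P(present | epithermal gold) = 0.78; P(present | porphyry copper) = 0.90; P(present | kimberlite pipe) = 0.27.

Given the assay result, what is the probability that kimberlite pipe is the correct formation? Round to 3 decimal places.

By Bayes' rule, the unnormalized weight for each hypothesis is prior × likelihood:
  epithermal gold: 0.14 × 0.78 = 0.1092
  porphyry copper: 0.68 × 0.90 = 0.612
  kimberlite pipe: 0.18 × 0.27 = 0.0486
The unnormalized weights sum to 0.7698.
P(kimberlite pipe | evidence) = 0.0486 / 0.7698 ≈ 0.063.

0.063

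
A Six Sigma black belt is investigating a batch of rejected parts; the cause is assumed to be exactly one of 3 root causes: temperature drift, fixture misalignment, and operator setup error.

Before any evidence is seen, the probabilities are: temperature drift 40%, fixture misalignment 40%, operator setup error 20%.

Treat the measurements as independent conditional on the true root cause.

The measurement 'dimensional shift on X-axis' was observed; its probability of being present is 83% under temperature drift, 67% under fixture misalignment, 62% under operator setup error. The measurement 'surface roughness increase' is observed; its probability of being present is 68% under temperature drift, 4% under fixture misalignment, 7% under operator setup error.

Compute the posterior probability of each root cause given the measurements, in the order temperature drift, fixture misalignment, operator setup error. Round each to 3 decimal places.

For each hypothesis, the unnormalized posterior weight is prior × product of the measurement likelihoods:
  temperature drift: 0.40 × 0.83 × 0.68 = 0.22576
  fixture misalignment: 0.40 × 0.67 × 0.04 = 0.01072
  operator setup error: 0.20 × 0.62 × 0.07 = 0.00868
Marginal likelihood of the evidence = 0.24516.
P(temperature drift | evidence) = 0.22576 / 0.24516 ≈ 0.921
P(fixture misalignment | evidence) = 0.01072 / 0.24516 ≈ 0.044
P(operator setup error | evidence) = 0.00868 / 0.24516 ≈ 0.035

0.921, 0.044, 0.035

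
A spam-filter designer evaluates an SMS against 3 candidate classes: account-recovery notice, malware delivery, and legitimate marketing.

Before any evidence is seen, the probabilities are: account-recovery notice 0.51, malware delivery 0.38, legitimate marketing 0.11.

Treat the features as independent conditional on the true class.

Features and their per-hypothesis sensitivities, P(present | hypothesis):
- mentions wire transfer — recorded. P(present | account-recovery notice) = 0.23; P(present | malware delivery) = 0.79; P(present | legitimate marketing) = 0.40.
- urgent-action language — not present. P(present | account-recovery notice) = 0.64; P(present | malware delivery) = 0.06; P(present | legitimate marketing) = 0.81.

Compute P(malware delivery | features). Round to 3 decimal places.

Multiply each prior by the joint likelihood of the feature pattern (using 1 − P(present | H) for each absent feature):
  account-recovery notice: 0.51 × 0.23 × (1 − 0.64) = 0.042228
  malware delivery: 0.38 × 0.79 × (1 − 0.06) = 0.28219
  legitimate marketing: 0.11 × 0.40 × (1 − 0.81) = 0.00836
The unnormalized weights sum to 0.33278.
P(malware delivery | evidence) = 0.28219 / 0.33278 ≈ 0.848.

0.848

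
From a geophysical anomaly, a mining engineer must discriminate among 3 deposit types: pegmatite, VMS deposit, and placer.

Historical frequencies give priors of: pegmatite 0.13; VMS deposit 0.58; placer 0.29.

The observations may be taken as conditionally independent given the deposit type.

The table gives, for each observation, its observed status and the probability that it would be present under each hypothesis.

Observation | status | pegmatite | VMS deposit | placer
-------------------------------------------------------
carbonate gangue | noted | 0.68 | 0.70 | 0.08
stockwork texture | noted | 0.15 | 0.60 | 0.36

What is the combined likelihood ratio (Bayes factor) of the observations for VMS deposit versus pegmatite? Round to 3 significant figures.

The Bayes factor is the ratio of the joint likelihoods of the evidence pattern under the two hypotheses.
  VMS deposit: 0.70 × 0.60 = 0.42
  pegmatite: 0.68 × 0.15 = 0.102
Bayes factor = 0.42 / 0.102 ≈ 4.12

4.12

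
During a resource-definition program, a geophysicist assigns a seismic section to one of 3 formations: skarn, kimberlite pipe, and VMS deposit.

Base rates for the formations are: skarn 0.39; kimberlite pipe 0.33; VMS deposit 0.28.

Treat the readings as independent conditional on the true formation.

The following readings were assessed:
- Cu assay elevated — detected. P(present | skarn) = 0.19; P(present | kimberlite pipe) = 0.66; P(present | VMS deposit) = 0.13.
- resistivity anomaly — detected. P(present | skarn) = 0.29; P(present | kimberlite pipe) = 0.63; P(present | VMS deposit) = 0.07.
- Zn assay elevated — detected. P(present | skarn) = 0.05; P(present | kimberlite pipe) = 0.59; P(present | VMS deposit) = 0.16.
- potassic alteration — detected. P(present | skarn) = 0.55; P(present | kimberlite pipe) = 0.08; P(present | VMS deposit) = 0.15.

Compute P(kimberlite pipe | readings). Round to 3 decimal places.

0.909

By Bayes' rule with conditional independence, the unnormalized weight for each hypothesis is prior × ∏ likelihoods:
  skarn: 0.39 × 0.19 × 0.29 × 0.05 × 0.55 = 0.00059095
  kimberlite pipe: 0.33 × 0.66 × 0.63 × 0.59 × 0.08 = 0.0064765
  VMS deposit: 0.28 × 0.13 × 0.07 × 0.16 × 0.15 = 6.1152e-05
Marginal likelihood of the evidence = 0.0071286.
P(kimberlite pipe | evidence) = 0.0064765 / 0.0071286 ≈ 0.909.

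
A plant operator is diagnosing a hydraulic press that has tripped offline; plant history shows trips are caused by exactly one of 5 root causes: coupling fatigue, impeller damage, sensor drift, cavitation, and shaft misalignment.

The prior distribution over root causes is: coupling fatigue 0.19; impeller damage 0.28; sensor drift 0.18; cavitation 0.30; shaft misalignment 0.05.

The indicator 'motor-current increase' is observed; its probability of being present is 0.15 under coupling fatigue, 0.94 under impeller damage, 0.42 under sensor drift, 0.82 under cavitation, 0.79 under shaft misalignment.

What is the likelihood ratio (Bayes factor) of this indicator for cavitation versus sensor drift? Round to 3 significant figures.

1.95

Likelihood of this indicator under each hypothesis:
  cavitation: 0.82
  sensor drift: 0.42
Bayes factor = 0.82 / 0.42 ≈ 1.95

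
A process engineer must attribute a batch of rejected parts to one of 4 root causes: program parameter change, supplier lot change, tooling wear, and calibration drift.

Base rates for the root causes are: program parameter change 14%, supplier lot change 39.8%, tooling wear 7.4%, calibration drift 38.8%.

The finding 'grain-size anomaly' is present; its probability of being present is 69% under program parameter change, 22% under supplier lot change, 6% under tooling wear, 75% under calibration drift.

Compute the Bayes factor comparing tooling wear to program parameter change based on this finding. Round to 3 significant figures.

0.0870

Likelihood of this finding under each hypothesis:
  tooling wear: 0.06
  program parameter change: 0.69
Bayes factor = 0.06 / 0.69 ≈ 0.0870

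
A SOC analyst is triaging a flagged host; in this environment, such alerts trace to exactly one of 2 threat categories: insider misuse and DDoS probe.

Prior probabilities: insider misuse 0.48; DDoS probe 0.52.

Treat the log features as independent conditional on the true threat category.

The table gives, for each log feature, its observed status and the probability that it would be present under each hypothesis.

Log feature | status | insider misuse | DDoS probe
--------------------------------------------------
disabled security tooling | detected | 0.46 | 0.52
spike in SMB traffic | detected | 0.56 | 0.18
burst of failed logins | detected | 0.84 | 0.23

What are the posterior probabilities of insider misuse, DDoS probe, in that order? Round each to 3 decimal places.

For each hypothesis, the unnormalized posterior weight is prior × product of the log feature likelihoods:
  insider misuse: 0.48 × 0.46 × 0.56 × 0.84 = 0.10386
  DDoS probe: 0.52 × 0.52 × 0.18 × 0.23 = 0.011195
Marginal likelihood of the evidence = 0.11506.
P(insider misuse | evidence) = 0.10386 / 0.11506 ≈ 0.903
P(DDoS probe | evidence) = 0.011195 / 0.11506 ≈ 0.097

0.903, 0.097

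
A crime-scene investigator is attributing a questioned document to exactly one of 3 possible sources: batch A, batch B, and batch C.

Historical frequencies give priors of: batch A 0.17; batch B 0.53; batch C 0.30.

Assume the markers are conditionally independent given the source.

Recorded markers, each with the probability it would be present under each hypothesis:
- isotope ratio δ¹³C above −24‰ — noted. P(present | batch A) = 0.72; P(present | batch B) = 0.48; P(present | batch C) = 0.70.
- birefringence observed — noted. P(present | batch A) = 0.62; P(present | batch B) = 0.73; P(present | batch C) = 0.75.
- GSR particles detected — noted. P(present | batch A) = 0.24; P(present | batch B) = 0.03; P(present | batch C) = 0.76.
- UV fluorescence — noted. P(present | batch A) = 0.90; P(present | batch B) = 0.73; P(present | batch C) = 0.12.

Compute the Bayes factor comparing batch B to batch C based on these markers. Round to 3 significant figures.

0.160

Take the product of per-marker likelihoods under each hypothesis, then divide.
  batch B: 0.48 × 0.73 × 0.03 × 0.73 = 0.0076738
  batch C: 0.70 × 0.75 × 0.76 × 0.12 = 0.04788
Bayes factor = 0.0076738 / 0.04788 ≈ 0.160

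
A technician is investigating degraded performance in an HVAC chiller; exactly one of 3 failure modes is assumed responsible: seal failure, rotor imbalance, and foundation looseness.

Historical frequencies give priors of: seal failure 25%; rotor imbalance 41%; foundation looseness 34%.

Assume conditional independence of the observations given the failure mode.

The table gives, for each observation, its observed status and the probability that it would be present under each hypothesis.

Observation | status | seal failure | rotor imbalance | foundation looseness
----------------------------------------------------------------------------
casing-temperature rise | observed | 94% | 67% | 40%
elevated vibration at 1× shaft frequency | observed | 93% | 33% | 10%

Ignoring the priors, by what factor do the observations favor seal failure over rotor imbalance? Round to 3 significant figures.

Joint likelihood of the evidence pattern under each hypothesis:
  seal failure: 0.94 × 0.93 = 0.8742
  rotor imbalance: 0.67 × 0.33 = 0.2211
Bayes factor = 0.8742 / 0.2211 ≈ 3.95

3.95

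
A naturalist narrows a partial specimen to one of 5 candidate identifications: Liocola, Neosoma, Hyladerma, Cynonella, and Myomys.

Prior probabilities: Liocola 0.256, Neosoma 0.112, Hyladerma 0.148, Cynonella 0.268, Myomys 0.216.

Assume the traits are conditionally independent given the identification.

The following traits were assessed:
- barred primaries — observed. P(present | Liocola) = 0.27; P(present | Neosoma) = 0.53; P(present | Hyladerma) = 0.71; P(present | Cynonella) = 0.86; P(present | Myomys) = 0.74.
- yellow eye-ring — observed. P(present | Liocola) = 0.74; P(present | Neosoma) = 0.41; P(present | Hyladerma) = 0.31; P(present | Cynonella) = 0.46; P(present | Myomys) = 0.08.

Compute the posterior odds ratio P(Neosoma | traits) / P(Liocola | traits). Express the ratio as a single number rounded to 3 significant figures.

Posterior odds equal prior odds times the likelihood ratio; only the two competing hypotheses matter.
  Neosoma: 0.112 × 0.53 × 0.41 = 0.024338
  Liocola: 0.256 × 0.27 × 0.74 = 0.051149
Odds(Neosoma : Liocola) = 0.024338 / 0.051149 ≈ 0.476.

0.476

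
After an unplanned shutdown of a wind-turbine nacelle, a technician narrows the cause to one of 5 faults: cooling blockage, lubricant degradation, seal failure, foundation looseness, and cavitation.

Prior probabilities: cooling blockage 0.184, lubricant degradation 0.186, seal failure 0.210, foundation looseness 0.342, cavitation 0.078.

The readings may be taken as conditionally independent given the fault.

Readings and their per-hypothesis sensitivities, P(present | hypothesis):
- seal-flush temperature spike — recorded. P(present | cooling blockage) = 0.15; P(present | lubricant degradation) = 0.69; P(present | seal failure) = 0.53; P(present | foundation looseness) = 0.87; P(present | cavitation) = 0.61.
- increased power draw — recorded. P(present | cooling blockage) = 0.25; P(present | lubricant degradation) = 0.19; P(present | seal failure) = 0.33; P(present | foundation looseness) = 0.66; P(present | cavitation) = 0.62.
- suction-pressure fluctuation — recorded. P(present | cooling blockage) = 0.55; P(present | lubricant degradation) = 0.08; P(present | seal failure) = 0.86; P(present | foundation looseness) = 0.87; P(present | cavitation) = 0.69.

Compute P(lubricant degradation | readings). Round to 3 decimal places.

Multiply each prior by the joint likelihood of the reading pattern:
  cooling blockage: 0.184 × 0.15 × 0.25 × 0.55 = 0.003795
  lubricant degradation: 0.186 × 0.69 × 0.19 × 0.08 = 0.0019508
  seal failure: 0.210 × 0.53 × 0.33 × 0.86 = 0.031587
  foundation looseness: 0.342 × 0.87 × 0.66 × 0.87 = 0.17085
  cavitation: 0.078 × 0.61 × 0.62 × 0.69 = 0.020355
The unnormalized weights sum to 0.22853.
P(lubricant degradation | evidence) = 0.0019508 / 0.22853 ≈ 0.009.

0.009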